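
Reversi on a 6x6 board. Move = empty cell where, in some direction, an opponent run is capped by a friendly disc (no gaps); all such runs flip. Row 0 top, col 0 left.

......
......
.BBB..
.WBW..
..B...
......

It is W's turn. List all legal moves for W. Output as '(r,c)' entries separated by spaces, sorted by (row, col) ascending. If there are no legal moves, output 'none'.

(1,0): no bracket -> illegal
(1,1): flips 2 -> legal
(1,2): no bracket -> illegal
(1,3): flips 2 -> legal
(1,4): no bracket -> illegal
(2,0): no bracket -> illegal
(2,4): no bracket -> illegal
(3,0): no bracket -> illegal
(3,4): no bracket -> illegal
(4,1): no bracket -> illegal
(4,3): no bracket -> illegal
(5,1): flips 1 -> legal
(5,2): no bracket -> illegal
(5,3): flips 1 -> legal

Answer: (1,1) (1,3) (5,1) (5,3)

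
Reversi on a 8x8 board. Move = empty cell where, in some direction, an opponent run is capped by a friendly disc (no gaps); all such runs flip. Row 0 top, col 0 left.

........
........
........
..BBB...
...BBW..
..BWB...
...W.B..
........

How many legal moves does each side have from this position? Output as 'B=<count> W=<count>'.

-- B to move --
(3,5): no bracket -> illegal
(3,6): flips 1 -> legal
(4,2): no bracket -> illegal
(4,6): flips 1 -> legal
(5,5): no bracket -> illegal
(5,6): flips 1 -> legal
(6,2): flips 1 -> legal
(6,4): no bracket -> illegal
(7,2): flips 1 -> legal
(7,3): flips 2 -> legal
(7,4): flips 1 -> legal
B mobility = 7
-- W to move --
(2,1): no bracket -> illegal
(2,2): no bracket -> illegal
(2,3): flips 3 -> legal
(2,4): no bracket -> illegal
(2,5): no bracket -> illegal
(3,1): no bracket -> illegal
(3,5): flips 1 -> legal
(4,1): flips 1 -> legal
(4,2): flips 2 -> legal
(5,1): flips 1 -> legal
(5,5): flips 1 -> legal
(5,6): no bracket -> illegal
(6,1): no bracket -> illegal
(6,2): no bracket -> illegal
(6,4): no bracket -> illegal
(6,6): no bracket -> illegal
(7,4): no bracket -> illegal
(7,5): no bracket -> illegal
(7,6): no bracket -> illegal
W mobility = 6

Answer: B=7 W=6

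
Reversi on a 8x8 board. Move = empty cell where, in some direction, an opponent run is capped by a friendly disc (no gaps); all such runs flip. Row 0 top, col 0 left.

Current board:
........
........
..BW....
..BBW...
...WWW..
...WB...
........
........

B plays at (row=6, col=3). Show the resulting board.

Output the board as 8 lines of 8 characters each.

Answer: ........
........
..BW....
..BBW...
...BWW..
...BB...
...B....
........

Derivation:
Place B at (6,3); scan 8 dirs for brackets.
Dir NW: first cell '.' (not opp) -> no flip
Dir N: opp run (5,3) (4,3) capped by B -> flip
Dir NE: first cell 'B' (not opp) -> no flip
Dir W: first cell '.' (not opp) -> no flip
Dir E: first cell '.' (not opp) -> no flip
Dir SW: first cell '.' (not opp) -> no flip
Dir S: first cell '.' (not opp) -> no flip
Dir SE: first cell '.' (not opp) -> no flip
All flips: (4,3) (5,3)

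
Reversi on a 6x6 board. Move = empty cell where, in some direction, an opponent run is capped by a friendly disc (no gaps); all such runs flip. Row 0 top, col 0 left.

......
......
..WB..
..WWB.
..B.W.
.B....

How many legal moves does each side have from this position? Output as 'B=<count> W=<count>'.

-- B to move --
(1,1): no bracket -> illegal
(1,2): flips 2 -> legal
(1,3): no bracket -> illegal
(2,1): flips 1 -> legal
(2,4): flips 1 -> legal
(3,1): flips 2 -> legal
(3,5): no bracket -> illegal
(4,1): flips 1 -> legal
(4,3): flips 1 -> legal
(4,5): no bracket -> illegal
(5,3): no bracket -> illegal
(5,4): flips 1 -> legal
(5,5): no bracket -> illegal
B mobility = 7
-- W to move --
(1,2): no bracket -> illegal
(1,3): flips 1 -> legal
(1,4): flips 1 -> legal
(2,4): flips 2 -> legal
(2,5): no bracket -> illegal
(3,1): no bracket -> illegal
(3,5): flips 1 -> legal
(4,0): no bracket -> illegal
(4,1): no bracket -> illegal
(4,3): no bracket -> illegal
(4,5): no bracket -> illegal
(5,0): no bracket -> illegal
(5,2): flips 1 -> legal
(5,3): no bracket -> illegal
W mobility = 5

Answer: B=7 W=5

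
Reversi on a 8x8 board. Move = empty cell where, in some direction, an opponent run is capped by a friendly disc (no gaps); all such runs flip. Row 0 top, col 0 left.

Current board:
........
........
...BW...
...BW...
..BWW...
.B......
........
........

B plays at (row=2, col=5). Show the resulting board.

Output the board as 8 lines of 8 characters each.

Place B at (2,5); scan 8 dirs for brackets.
Dir NW: first cell '.' (not opp) -> no flip
Dir N: first cell '.' (not opp) -> no flip
Dir NE: first cell '.' (not opp) -> no flip
Dir W: opp run (2,4) capped by B -> flip
Dir E: first cell '.' (not opp) -> no flip
Dir SW: opp run (3,4) (4,3), next='.' -> no flip
Dir S: first cell '.' (not opp) -> no flip
Dir SE: first cell '.' (not opp) -> no flip
All flips: (2,4)

Answer: ........
........
...BBB..
...BW...
..BWW...
.B......
........
........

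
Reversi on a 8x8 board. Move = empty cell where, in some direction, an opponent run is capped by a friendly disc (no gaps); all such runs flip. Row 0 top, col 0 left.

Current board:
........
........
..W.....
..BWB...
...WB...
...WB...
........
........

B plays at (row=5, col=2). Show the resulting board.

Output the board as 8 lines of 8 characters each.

Answer: ........
........
..W.....
..BWB...
...BB...
..BBB...
........
........

Derivation:
Place B at (5,2); scan 8 dirs for brackets.
Dir NW: first cell '.' (not opp) -> no flip
Dir N: first cell '.' (not opp) -> no flip
Dir NE: opp run (4,3) capped by B -> flip
Dir W: first cell '.' (not opp) -> no flip
Dir E: opp run (5,3) capped by B -> flip
Dir SW: first cell '.' (not opp) -> no flip
Dir S: first cell '.' (not opp) -> no flip
Dir SE: first cell '.' (not opp) -> no flip
All flips: (4,3) (5,3)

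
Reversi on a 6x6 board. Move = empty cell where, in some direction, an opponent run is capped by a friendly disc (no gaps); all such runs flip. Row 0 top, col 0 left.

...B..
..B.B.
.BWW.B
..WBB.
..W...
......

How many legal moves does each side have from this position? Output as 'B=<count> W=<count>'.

-- B to move --
(1,1): flips 1 -> legal
(1,3): flips 1 -> legal
(2,4): flips 2 -> legal
(3,1): flips 1 -> legal
(4,1): flips 2 -> legal
(4,3): flips 1 -> legal
(5,1): flips 1 -> legal
(5,2): flips 3 -> legal
(5,3): no bracket -> illegal
B mobility = 8
-- W to move --
(0,1): flips 1 -> legal
(0,2): flips 1 -> legal
(0,4): no bracket -> illegal
(0,5): flips 1 -> legal
(1,0): flips 1 -> legal
(1,1): no bracket -> illegal
(1,3): no bracket -> illegal
(1,5): no bracket -> illegal
(2,0): flips 1 -> legal
(2,4): flips 1 -> legal
(3,0): no bracket -> illegal
(3,1): no bracket -> illegal
(3,5): flips 2 -> legal
(4,3): flips 1 -> legal
(4,4): flips 1 -> legal
(4,5): flips 1 -> legal
W mobility = 10

Answer: B=8 W=10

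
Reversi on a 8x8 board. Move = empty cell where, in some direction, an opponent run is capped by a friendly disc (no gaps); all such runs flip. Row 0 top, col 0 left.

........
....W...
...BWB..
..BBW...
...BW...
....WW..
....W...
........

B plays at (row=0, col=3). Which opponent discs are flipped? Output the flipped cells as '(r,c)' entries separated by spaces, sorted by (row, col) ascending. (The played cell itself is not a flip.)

Answer: (1,4)

Derivation:
Dir NW: edge -> no flip
Dir N: edge -> no flip
Dir NE: edge -> no flip
Dir W: first cell '.' (not opp) -> no flip
Dir E: first cell '.' (not opp) -> no flip
Dir SW: first cell '.' (not opp) -> no flip
Dir S: first cell '.' (not opp) -> no flip
Dir SE: opp run (1,4) capped by B -> flip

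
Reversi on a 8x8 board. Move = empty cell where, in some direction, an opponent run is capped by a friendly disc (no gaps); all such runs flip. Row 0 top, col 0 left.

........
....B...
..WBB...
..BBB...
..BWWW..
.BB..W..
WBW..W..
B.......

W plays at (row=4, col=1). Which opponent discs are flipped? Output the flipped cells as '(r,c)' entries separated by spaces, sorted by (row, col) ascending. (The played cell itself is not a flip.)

Answer: (4,2)

Derivation:
Dir NW: first cell '.' (not opp) -> no flip
Dir N: first cell '.' (not opp) -> no flip
Dir NE: opp run (3,2) (2,3) (1,4), next='.' -> no flip
Dir W: first cell '.' (not opp) -> no flip
Dir E: opp run (4,2) capped by W -> flip
Dir SW: first cell '.' (not opp) -> no flip
Dir S: opp run (5,1) (6,1), next='.' -> no flip
Dir SE: opp run (5,2), next='.' -> no flip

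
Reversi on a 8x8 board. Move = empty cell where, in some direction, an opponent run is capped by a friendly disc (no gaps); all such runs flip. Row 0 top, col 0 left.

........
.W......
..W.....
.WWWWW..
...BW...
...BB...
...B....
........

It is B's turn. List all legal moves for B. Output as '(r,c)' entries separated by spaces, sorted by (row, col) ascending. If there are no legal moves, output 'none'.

(0,0): no bracket -> illegal
(0,1): no bracket -> illegal
(0,2): no bracket -> illegal
(1,0): no bracket -> illegal
(1,2): no bracket -> illegal
(1,3): no bracket -> illegal
(2,0): no bracket -> illegal
(2,1): flips 1 -> legal
(2,3): flips 1 -> legal
(2,4): flips 2 -> legal
(2,5): flips 1 -> legal
(2,6): flips 2 -> legal
(3,0): no bracket -> illegal
(3,6): no bracket -> illegal
(4,0): no bracket -> illegal
(4,1): no bracket -> illegal
(4,2): no bracket -> illegal
(4,5): flips 1 -> legal
(4,6): no bracket -> illegal
(5,5): no bracket -> illegal

Answer: (2,1) (2,3) (2,4) (2,5) (2,6) (4,5)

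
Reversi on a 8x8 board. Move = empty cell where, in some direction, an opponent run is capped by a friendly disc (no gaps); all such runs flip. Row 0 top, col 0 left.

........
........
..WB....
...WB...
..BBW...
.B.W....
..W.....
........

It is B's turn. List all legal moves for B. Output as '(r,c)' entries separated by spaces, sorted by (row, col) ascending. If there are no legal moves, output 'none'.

Answer: (2,1) (2,4) (3,2) (4,5) (5,4) (6,3) (6,4) (7,3)

Derivation:
(1,1): no bracket -> illegal
(1,2): no bracket -> illegal
(1,3): no bracket -> illegal
(2,1): flips 1 -> legal
(2,4): flips 1 -> legal
(3,1): no bracket -> illegal
(3,2): flips 1 -> legal
(3,5): no bracket -> illegal
(4,5): flips 1 -> legal
(5,2): no bracket -> illegal
(5,4): flips 1 -> legal
(5,5): no bracket -> illegal
(6,1): no bracket -> illegal
(6,3): flips 1 -> legal
(6,4): flips 1 -> legal
(7,1): no bracket -> illegal
(7,2): no bracket -> illegal
(7,3): flips 1 -> legal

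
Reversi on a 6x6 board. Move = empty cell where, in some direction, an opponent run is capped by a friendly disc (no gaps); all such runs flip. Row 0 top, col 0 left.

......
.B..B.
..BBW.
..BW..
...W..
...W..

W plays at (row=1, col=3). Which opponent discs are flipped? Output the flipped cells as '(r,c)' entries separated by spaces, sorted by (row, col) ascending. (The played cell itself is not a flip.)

Dir NW: first cell '.' (not opp) -> no flip
Dir N: first cell '.' (not opp) -> no flip
Dir NE: first cell '.' (not opp) -> no flip
Dir W: first cell '.' (not opp) -> no flip
Dir E: opp run (1,4), next='.' -> no flip
Dir SW: opp run (2,2), next='.' -> no flip
Dir S: opp run (2,3) capped by W -> flip
Dir SE: first cell 'W' (not opp) -> no flip

Answer: (2,3)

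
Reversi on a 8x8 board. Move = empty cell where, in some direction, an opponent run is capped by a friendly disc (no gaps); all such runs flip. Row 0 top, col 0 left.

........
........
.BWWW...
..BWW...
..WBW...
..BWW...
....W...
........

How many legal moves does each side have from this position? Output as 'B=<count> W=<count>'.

-- B to move --
(1,1): no bracket -> illegal
(1,2): flips 1 -> legal
(1,3): flips 2 -> legal
(1,4): flips 1 -> legal
(1,5): no bracket -> illegal
(2,5): flips 4 -> legal
(3,1): no bracket -> illegal
(3,5): flips 2 -> legal
(4,1): flips 1 -> legal
(4,5): flips 1 -> legal
(5,1): no bracket -> illegal
(5,5): flips 2 -> legal
(6,2): no bracket -> illegal
(6,3): flips 1 -> legal
(6,5): flips 1 -> legal
(7,3): no bracket -> illegal
(7,4): no bracket -> illegal
(7,5): no bracket -> illegal
B mobility = 10
-- W to move --
(1,0): flips 3 -> legal
(1,1): no bracket -> illegal
(1,2): no bracket -> illegal
(2,0): flips 1 -> legal
(3,0): no bracket -> illegal
(3,1): flips 1 -> legal
(4,1): flips 1 -> legal
(5,1): flips 1 -> legal
(6,1): flips 2 -> legal
(6,2): flips 1 -> legal
(6,3): no bracket -> illegal
W mobility = 7

Answer: B=10 W=7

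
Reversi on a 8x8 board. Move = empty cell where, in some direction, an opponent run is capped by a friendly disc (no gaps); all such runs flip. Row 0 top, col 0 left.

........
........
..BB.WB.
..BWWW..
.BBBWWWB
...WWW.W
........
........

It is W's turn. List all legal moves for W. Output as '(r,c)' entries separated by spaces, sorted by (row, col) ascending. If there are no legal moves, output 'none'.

Answer: (1,1) (1,2) (1,3) (1,7) (2,1) (2,7) (3,1) (3,7) (4,0) (5,1) (5,2)

Derivation:
(1,1): flips 1 -> legal
(1,2): flips 1 -> legal
(1,3): flips 1 -> legal
(1,4): no bracket -> illegal
(1,5): no bracket -> illegal
(1,6): no bracket -> illegal
(1,7): flips 1 -> legal
(2,1): flips 2 -> legal
(2,4): no bracket -> illegal
(2,7): flips 1 -> legal
(3,0): no bracket -> illegal
(3,1): flips 2 -> legal
(3,6): no bracket -> illegal
(3,7): flips 1 -> legal
(4,0): flips 3 -> legal
(5,0): no bracket -> illegal
(5,1): flips 1 -> legal
(5,2): flips 1 -> legal
(5,6): no bracket -> illegal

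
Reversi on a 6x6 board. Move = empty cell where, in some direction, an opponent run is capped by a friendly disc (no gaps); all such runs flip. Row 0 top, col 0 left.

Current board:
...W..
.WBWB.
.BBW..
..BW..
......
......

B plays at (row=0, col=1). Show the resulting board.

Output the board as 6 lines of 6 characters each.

Place B at (0,1); scan 8 dirs for brackets.
Dir NW: edge -> no flip
Dir N: edge -> no flip
Dir NE: edge -> no flip
Dir W: first cell '.' (not opp) -> no flip
Dir E: first cell '.' (not opp) -> no flip
Dir SW: first cell '.' (not opp) -> no flip
Dir S: opp run (1,1) capped by B -> flip
Dir SE: first cell 'B' (not opp) -> no flip
All flips: (1,1)

Answer: .B.W..
.BBWB.
.BBW..
..BW..
......
......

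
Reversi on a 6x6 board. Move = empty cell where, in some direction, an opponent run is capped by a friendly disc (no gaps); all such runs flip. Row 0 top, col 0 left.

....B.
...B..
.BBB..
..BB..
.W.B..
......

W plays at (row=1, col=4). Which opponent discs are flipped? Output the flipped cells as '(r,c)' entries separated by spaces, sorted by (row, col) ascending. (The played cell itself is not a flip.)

Dir NW: first cell '.' (not opp) -> no flip
Dir N: opp run (0,4), next=edge -> no flip
Dir NE: first cell '.' (not opp) -> no flip
Dir W: opp run (1,3), next='.' -> no flip
Dir E: first cell '.' (not opp) -> no flip
Dir SW: opp run (2,3) (3,2) capped by W -> flip
Dir S: first cell '.' (not opp) -> no flip
Dir SE: first cell '.' (not opp) -> no flip

Answer: (2,3) (3,2)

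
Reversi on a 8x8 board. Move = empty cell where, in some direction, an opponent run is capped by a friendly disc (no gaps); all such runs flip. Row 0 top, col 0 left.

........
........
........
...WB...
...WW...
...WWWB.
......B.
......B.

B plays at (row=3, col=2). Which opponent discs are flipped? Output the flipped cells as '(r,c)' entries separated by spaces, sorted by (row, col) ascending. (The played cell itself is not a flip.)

Answer: (3,3)

Derivation:
Dir NW: first cell '.' (not opp) -> no flip
Dir N: first cell '.' (not opp) -> no flip
Dir NE: first cell '.' (not opp) -> no flip
Dir W: first cell '.' (not opp) -> no flip
Dir E: opp run (3,3) capped by B -> flip
Dir SW: first cell '.' (not opp) -> no flip
Dir S: first cell '.' (not opp) -> no flip
Dir SE: opp run (4,3) (5,4), next='.' -> no flip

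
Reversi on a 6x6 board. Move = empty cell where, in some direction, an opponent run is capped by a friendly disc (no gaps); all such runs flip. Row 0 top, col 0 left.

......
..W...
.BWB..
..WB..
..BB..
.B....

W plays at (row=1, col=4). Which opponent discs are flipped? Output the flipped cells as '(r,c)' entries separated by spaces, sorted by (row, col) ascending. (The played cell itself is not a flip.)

Dir NW: first cell '.' (not opp) -> no flip
Dir N: first cell '.' (not opp) -> no flip
Dir NE: first cell '.' (not opp) -> no flip
Dir W: first cell '.' (not opp) -> no flip
Dir E: first cell '.' (not opp) -> no flip
Dir SW: opp run (2,3) capped by W -> flip
Dir S: first cell '.' (not opp) -> no flip
Dir SE: first cell '.' (not opp) -> no flip

Answer: (2,3)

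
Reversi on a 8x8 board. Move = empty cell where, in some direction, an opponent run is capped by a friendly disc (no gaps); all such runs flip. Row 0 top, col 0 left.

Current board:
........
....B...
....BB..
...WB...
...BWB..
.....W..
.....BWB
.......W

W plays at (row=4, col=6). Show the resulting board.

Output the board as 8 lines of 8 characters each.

Place W at (4,6); scan 8 dirs for brackets.
Dir NW: first cell '.' (not opp) -> no flip
Dir N: first cell '.' (not opp) -> no flip
Dir NE: first cell '.' (not opp) -> no flip
Dir W: opp run (4,5) capped by W -> flip
Dir E: first cell '.' (not opp) -> no flip
Dir SW: first cell 'W' (not opp) -> no flip
Dir S: first cell '.' (not opp) -> no flip
Dir SE: first cell '.' (not opp) -> no flip
All flips: (4,5)

Answer: ........
....B...
....BB..
...WB...
...BWWW.
.....W..
.....BWB
.......W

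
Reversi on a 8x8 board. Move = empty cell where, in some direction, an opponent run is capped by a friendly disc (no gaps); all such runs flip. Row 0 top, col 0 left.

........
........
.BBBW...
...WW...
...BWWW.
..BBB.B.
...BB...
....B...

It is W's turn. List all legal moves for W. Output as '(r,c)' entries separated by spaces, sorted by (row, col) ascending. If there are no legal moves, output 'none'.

Answer: (1,1) (1,2) (1,3) (2,0) (4,2) (6,1) (6,2) (6,6) (6,7) (7,2) (7,3)

Derivation:
(1,0): no bracket -> illegal
(1,1): flips 1 -> legal
(1,2): flips 1 -> legal
(1,3): flips 1 -> legal
(1,4): no bracket -> illegal
(2,0): flips 3 -> legal
(3,0): no bracket -> illegal
(3,1): no bracket -> illegal
(3,2): no bracket -> illegal
(4,1): no bracket -> illegal
(4,2): flips 1 -> legal
(4,7): no bracket -> illegal
(5,1): no bracket -> illegal
(5,5): no bracket -> illegal
(5,7): no bracket -> illegal
(6,1): flips 2 -> legal
(6,2): flips 1 -> legal
(6,5): no bracket -> illegal
(6,6): flips 1 -> legal
(6,7): flips 1 -> legal
(7,2): flips 2 -> legal
(7,3): flips 3 -> legal
(7,5): no bracket -> illegal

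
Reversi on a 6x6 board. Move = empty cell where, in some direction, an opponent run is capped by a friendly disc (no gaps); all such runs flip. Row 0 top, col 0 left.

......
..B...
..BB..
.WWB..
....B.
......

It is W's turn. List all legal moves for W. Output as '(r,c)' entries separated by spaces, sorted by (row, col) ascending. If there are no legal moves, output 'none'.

Answer: (0,2) (1,3) (1,4) (3,4)

Derivation:
(0,1): no bracket -> illegal
(0,2): flips 2 -> legal
(0,3): no bracket -> illegal
(1,1): no bracket -> illegal
(1,3): flips 1 -> legal
(1,4): flips 1 -> legal
(2,1): no bracket -> illegal
(2,4): no bracket -> illegal
(3,4): flips 1 -> legal
(3,5): no bracket -> illegal
(4,2): no bracket -> illegal
(4,3): no bracket -> illegal
(4,5): no bracket -> illegal
(5,3): no bracket -> illegal
(5,4): no bracket -> illegal
(5,5): no bracket -> illegal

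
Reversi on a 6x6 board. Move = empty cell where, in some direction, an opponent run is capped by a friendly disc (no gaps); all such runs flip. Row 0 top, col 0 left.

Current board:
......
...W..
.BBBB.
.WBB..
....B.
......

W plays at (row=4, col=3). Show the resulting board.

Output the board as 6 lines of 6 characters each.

Answer: ......
...W..
.BBWB.
.WBW..
...WB.
......

Derivation:
Place W at (4,3); scan 8 dirs for brackets.
Dir NW: opp run (3,2) (2,1), next='.' -> no flip
Dir N: opp run (3,3) (2,3) capped by W -> flip
Dir NE: first cell '.' (not opp) -> no flip
Dir W: first cell '.' (not opp) -> no flip
Dir E: opp run (4,4), next='.' -> no flip
Dir SW: first cell '.' (not opp) -> no flip
Dir S: first cell '.' (not opp) -> no flip
Dir SE: first cell '.' (not opp) -> no flip
All flips: (2,3) (3,3)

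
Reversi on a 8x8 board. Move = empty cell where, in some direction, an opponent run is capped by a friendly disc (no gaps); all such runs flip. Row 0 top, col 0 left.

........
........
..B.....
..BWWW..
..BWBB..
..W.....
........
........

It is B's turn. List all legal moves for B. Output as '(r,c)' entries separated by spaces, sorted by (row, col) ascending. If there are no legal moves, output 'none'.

Answer: (2,3) (2,4) (2,5) (2,6) (3,6) (5,4) (6,2)

Derivation:
(2,3): flips 1 -> legal
(2,4): flips 2 -> legal
(2,5): flips 1 -> legal
(2,6): flips 1 -> legal
(3,6): flips 3 -> legal
(4,1): no bracket -> illegal
(4,6): no bracket -> illegal
(5,1): no bracket -> illegal
(5,3): no bracket -> illegal
(5,4): flips 1 -> legal
(6,1): no bracket -> illegal
(6,2): flips 1 -> legal
(6,3): no bracket -> illegal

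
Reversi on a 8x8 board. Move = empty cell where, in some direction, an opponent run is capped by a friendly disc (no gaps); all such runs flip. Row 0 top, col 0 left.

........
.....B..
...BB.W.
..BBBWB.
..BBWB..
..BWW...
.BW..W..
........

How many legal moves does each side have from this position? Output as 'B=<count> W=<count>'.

Answer: B=9 W=13

Derivation:
-- B to move --
(1,6): flips 1 -> legal
(1,7): no bracket -> illegal
(2,5): flips 1 -> legal
(2,7): no bracket -> illegal
(3,7): flips 1 -> legal
(4,6): flips 1 -> legal
(5,1): no bracket -> illegal
(5,5): flips 3 -> legal
(5,6): no bracket -> illegal
(6,3): flips 3 -> legal
(6,4): flips 3 -> legal
(6,6): no bracket -> illegal
(7,1): no bracket -> illegal
(7,2): flips 1 -> legal
(7,3): no bracket -> illegal
(7,4): no bracket -> illegal
(7,5): no bracket -> illegal
(7,6): flips 2 -> legal
B mobility = 9
-- W to move --
(0,4): flips 1 -> legal
(0,5): no bracket -> illegal
(0,6): no bracket -> illegal
(1,2): no bracket -> illegal
(1,3): flips 4 -> legal
(1,4): flips 2 -> legal
(1,6): no bracket -> illegal
(2,1): flips 2 -> legal
(2,2): flips 4 -> legal
(2,5): no bracket -> illegal
(2,7): flips 2 -> legal
(3,1): flips 4 -> legal
(3,7): flips 1 -> legal
(4,1): flips 2 -> legal
(4,6): flips 2 -> legal
(4,7): no bracket -> illegal
(5,0): no bracket -> illegal
(5,1): flips 1 -> legal
(5,5): flips 1 -> legal
(5,6): no bracket -> illegal
(6,0): flips 1 -> legal
(6,3): no bracket -> illegal
(7,0): no bracket -> illegal
(7,1): no bracket -> illegal
(7,2): no bracket -> illegal
W mobility = 13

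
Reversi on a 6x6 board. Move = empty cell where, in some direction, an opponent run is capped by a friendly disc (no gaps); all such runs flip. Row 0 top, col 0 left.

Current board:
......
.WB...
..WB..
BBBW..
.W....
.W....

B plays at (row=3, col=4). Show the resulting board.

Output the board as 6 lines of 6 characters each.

Place B at (3,4); scan 8 dirs for brackets.
Dir NW: first cell 'B' (not opp) -> no flip
Dir N: first cell '.' (not opp) -> no flip
Dir NE: first cell '.' (not opp) -> no flip
Dir W: opp run (3,3) capped by B -> flip
Dir E: first cell '.' (not opp) -> no flip
Dir SW: first cell '.' (not opp) -> no flip
Dir S: first cell '.' (not opp) -> no flip
Dir SE: first cell '.' (not opp) -> no flip
All flips: (3,3)

Answer: ......
.WB...
..WB..
BBBBB.
.W....
.W....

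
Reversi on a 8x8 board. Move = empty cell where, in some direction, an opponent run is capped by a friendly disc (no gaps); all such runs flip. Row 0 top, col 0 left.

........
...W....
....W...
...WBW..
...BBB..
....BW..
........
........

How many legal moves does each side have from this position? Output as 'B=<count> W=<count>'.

-- B to move --
(0,2): no bracket -> illegal
(0,3): no bracket -> illegal
(0,4): no bracket -> illegal
(1,2): no bracket -> illegal
(1,4): flips 1 -> legal
(1,5): no bracket -> illegal
(2,2): flips 1 -> legal
(2,3): flips 1 -> legal
(2,5): flips 1 -> legal
(2,6): flips 1 -> legal
(3,2): flips 1 -> legal
(3,6): flips 1 -> legal
(4,2): no bracket -> illegal
(4,6): no bracket -> illegal
(5,6): flips 1 -> legal
(6,4): no bracket -> illegal
(6,5): flips 1 -> legal
(6,6): flips 1 -> legal
B mobility = 10
-- W to move --
(2,3): no bracket -> illegal
(2,5): no bracket -> illegal
(3,2): no bracket -> illegal
(3,6): no bracket -> illegal
(4,2): no bracket -> illegal
(4,6): no bracket -> illegal
(5,2): no bracket -> illegal
(5,3): flips 3 -> legal
(5,6): no bracket -> illegal
(6,3): no bracket -> illegal
(6,4): flips 3 -> legal
(6,5): no bracket -> illegal
W mobility = 2

Answer: B=10 W=2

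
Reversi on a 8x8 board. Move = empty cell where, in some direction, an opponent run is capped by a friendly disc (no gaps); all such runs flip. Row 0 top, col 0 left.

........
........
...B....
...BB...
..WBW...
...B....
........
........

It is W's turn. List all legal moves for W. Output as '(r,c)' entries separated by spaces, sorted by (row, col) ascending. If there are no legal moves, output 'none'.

(1,2): no bracket -> illegal
(1,3): no bracket -> illegal
(1,4): no bracket -> illegal
(2,2): flips 1 -> legal
(2,4): flips 2 -> legal
(2,5): no bracket -> illegal
(3,2): no bracket -> illegal
(3,5): no bracket -> illegal
(4,5): no bracket -> illegal
(5,2): no bracket -> illegal
(5,4): no bracket -> illegal
(6,2): flips 1 -> legal
(6,3): no bracket -> illegal
(6,4): flips 1 -> legal

Answer: (2,2) (2,4) (6,2) (6,4)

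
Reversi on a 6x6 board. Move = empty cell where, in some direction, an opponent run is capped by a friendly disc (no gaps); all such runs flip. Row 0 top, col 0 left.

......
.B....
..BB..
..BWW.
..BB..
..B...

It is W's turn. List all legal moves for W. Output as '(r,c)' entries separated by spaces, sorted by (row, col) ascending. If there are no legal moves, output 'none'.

Answer: (0,0) (1,2) (1,3) (3,1) (5,1) (5,3)

Derivation:
(0,0): flips 2 -> legal
(0,1): no bracket -> illegal
(0,2): no bracket -> illegal
(1,0): no bracket -> illegal
(1,2): flips 1 -> legal
(1,3): flips 1 -> legal
(1,4): no bracket -> illegal
(2,0): no bracket -> illegal
(2,1): no bracket -> illegal
(2,4): no bracket -> illegal
(3,1): flips 1 -> legal
(4,1): no bracket -> illegal
(4,4): no bracket -> illegal
(5,1): flips 1 -> legal
(5,3): flips 1 -> legal
(5,4): no bracket -> illegal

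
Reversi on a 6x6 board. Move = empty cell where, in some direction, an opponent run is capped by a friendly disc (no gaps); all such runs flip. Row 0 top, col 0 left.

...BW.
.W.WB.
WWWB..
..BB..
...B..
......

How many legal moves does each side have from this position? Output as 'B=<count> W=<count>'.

Answer: B=4 W=7

Derivation:
-- B to move --
(0,0): flips 2 -> legal
(0,1): no bracket -> illegal
(0,2): no bracket -> illegal
(0,5): flips 1 -> legal
(1,0): flips 1 -> legal
(1,2): flips 2 -> legal
(1,5): no bracket -> illegal
(2,4): no bracket -> illegal
(3,0): no bracket -> illegal
(3,1): no bracket -> illegal
B mobility = 4
-- W to move --
(0,2): flips 1 -> legal
(0,5): no bracket -> illegal
(1,2): no bracket -> illegal
(1,5): flips 1 -> legal
(2,4): flips 2 -> legal
(2,5): no bracket -> illegal
(3,1): no bracket -> illegal
(3,4): no bracket -> illegal
(4,1): no bracket -> illegal
(4,2): flips 1 -> legal
(4,4): flips 1 -> legal
(5,2): no bracket -> illegal
(5,3): flips 3 -> legal
(5,4): flips 2 -> legal
W mobility = 7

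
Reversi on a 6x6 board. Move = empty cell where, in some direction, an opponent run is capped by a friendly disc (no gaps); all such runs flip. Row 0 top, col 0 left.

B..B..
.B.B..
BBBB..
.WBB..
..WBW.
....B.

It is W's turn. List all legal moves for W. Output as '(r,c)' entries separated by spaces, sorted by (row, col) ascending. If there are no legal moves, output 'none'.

Answer: (0,1) (0,4) (1,2) (2,4) (3,4)

Derivation:
(0,1): flips 2 -> legal
(0,2): no bracket -> illegal
(0,4): flips 2 -> legal
(1,0): no bracket -> illegal
(1,2): flips 2 -> legal
(1,4): no bracket -> illegal
(2,4): flips 1 -> legal
(3,0): no bracket -> illegal
(3,4): flips 2 -> legal
(4,1): no bracket -> illegal
(4,5): no bracket -> illegal
(5,2): no bracket -> illegal
(5,3): no bracket -> illegal
(5,5): no bracket -> illegal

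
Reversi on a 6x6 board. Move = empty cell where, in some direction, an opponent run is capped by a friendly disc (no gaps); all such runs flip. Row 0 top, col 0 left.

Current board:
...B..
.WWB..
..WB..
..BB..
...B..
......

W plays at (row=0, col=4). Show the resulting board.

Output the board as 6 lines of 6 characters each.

Answer: ...BW.
.WWW..
..WB..
..BB..
...B..
......

Derivation:
Place W at (0,4); scan 8 dirs for brackets.
Dir NW: edge -> no flip
Dir N: edge -> no flip
Dir NE: edge -> no flip
Dir W: opp run (0,3), next='.' -> no flip
Dir E: first cell '.' (not opp) -> no flip
Dir SW: opp run (1,3) capped by W -> flip
Dir S: first cell '.' (not opp) -> no flip
Dir SE: first cell '.' (not opp) -> no flip
All flips: (1,3)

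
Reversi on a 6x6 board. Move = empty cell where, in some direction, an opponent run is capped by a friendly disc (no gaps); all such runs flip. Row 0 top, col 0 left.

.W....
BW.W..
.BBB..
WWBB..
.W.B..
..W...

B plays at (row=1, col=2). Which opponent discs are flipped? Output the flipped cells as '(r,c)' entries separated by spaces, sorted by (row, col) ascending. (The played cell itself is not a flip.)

Answer: (1,1)

Derivation:
Dir NW: opp run (0,1), next=edge -> no flip
Dir N: first cell '.' (not opp) -> no flip
Dir NE: first cell '.' (not opp) -> no flip
Dir W: opp run (1,1) capped by B -> flip
Dir E: opp run (1,3), next='.' -> no flip
Dir SW: first cell 'B' (not opp) -> no flip
Dir S: first cell 'B' (not opp) -> no flip
Dir SE: first cell 'B' (not opp) -> no flip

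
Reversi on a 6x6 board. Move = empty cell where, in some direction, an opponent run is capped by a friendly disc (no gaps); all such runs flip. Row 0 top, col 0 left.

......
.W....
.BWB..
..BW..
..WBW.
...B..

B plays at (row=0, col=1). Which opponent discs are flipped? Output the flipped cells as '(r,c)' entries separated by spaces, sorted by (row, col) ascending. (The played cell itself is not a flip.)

Answer: (1,1)

Derivation:
Dir NW: edge -> no flip
Dir N: edge -> no flip
Dir NE: edge -> no flip
Dir W: first cell '.' (not opp) -> no flip
Dir E: first cell '.' (not opp) -> no flip
Dir SW: first cell '.' (not opp) -> no flip
Dir S: opp run (1,1) capped by B -> flip
Dir SE: first cell '.' (not opp) -> no flip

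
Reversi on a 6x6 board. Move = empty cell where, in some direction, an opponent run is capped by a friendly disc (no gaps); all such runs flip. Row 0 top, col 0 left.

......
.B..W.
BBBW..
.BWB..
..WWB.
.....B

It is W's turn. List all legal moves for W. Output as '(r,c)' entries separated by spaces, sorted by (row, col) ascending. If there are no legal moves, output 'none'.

Answer: (1,0) (1,2) (2,4) (3,0) (3,4) (4,5)

Derivation:
(0,0): no bracket -> illegal
(0,1): no bracket -> illegal
(0,2): no bracket -> illegal
(1,0): flips 1 -> legal
(1,2): flips 1 -> legal
(1,3): no bracket -> illegal
(2,4): flips 1 -> legal
(3,0): flips 1 -> legal
(3,4): flips 1 -> legal
(3,5): no bracket -> illegal
(4,0): no bracket -> illegal
(4,1): no bracket -> illegal
(4,5): flips 1 -> legal
(5,3): no bracket -> illegal
(5,4): no bracket -> illegal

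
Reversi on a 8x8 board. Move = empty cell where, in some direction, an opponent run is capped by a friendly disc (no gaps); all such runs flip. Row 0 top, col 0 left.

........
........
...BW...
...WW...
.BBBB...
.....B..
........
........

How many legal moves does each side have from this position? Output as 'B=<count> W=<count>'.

-- B to move --
(1,3): no bracket -> illegal
(1,4): flips 2 -> legal
(1,5): flips 2 -> legal
(2,2): flips 1 -> legal
(2,5): flips 2 -> legal
(3,2): no bracket -> illegal
(3,5): no bracket -> illegal
(4,5): flips 1 -> legal
B mobility = 5
-- W to move --
(1,2): flips 1 -> legal
(1,3): flips 1 -> legal
(1,4): no bracket -> illegal
(2,2): flips 1 -> legal
(3,0): no bracket -> illegal
(3,1): no bracket -> illegal
(3,2): no bracket -> illegal
(3,5): no bracket -> illegal
(4,0): no bracket -> illegal
(4,5): no bracket -> illegal
(4,6): no bracket -> illegal
(5,0): no bracket -> illegal
(5,1): flips 1 -> legal
(5,2): flips 1 -> legal
(5,3): flips 1 -> legal
(5,4): flips 1 -> legal
(5,6): no bracket -> illegal
(6,4): no bracket -> illegal
(6,5): no bracket -> illegal
(6,6): flips 2 -> legal
W mobility = 8

Answer: B=5 W=8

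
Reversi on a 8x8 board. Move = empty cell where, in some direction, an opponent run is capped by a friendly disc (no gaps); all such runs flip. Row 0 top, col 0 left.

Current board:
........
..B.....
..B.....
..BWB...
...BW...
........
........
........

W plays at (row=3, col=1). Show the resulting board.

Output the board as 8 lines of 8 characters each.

Answer: ........
..B.....
..B.....
.WWWB...
...BW...
........
........
........

Derivation:
Place W at (3,1); scan 8 dirs for brackets.
Dir NW: first cell '.' (not opp) -> no flip
Dir N: first cell '.' (not opp) -> no flip
Dir NE: opp run (2,2), next='.' -> no flip
Dir W: first cell '.' (not opp) -> no flip
Dir E: opp run (3,2) capped by W -> flip
Dir SW: first cell '.' (not opp) -> no flip
Dir S: first cell '.' (not opp) -> no flip
Dir SE: first cell '.' (not opp) -> no flip
All flips: (3,2)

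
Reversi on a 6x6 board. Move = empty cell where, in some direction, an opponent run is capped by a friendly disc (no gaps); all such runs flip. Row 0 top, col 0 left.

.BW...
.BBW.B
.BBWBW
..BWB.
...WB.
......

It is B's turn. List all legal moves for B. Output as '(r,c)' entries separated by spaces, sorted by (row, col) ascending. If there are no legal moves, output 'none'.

(0,3): flips 1 -> legal
(0,4): flips 1 -> legal
(1,4): flips 2 -> legal
(3,5): flips 1 -> legal
(4,2): flips 2 -> legal
(5,2): flips 1 -> legal
(5,3): no bracket -> illegal
(5,4): flips 1 -> legal

Answer: (0,3) (0,4) (1,4) (3,5) (4,2) (5,2) (5,4)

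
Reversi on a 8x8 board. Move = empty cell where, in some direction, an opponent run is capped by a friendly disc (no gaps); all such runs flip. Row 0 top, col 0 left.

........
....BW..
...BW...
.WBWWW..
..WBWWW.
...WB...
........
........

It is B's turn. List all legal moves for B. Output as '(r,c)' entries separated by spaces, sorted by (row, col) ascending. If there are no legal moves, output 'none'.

Answer: (1,6) (2,5) (3,0) (3,6) (4,1) (4,7) (5,2) (5,6) (6,3)

Derivation:
(0,4): no bracket -> illegal
(0,5): no bracket -> illegal
(0,6): no bracket -> illegal
(1,3): no bracket -> illegal
(1,6): flips 1 -> legal
(2,0): no bracket -> illegal
(2,1): no bracket -> illegal
(2,2): no bracket -> illegal
(2,5): flips 2 -> legal
(2,6): no bracket -> illegal
(3,0): flips 1 -> legal
(3,6): flips 4 -> legal
(3,7): no bracket -> illegal
(4,0): no bracket -> illegal
(4,1): flips 1 -> legal
(4,7): flips 3 -> legal
(5,1): no bracket -> illegal
(5,2): flips 2 -> legal
(5,5): no bracket -> illegal
(5,6): flips 2 -> legal
(5,7): no bracket -> illegal
(6,2): no bracket -> illegal
(6,3): flips 1 -> legal
(6,4): no bracket -> illegal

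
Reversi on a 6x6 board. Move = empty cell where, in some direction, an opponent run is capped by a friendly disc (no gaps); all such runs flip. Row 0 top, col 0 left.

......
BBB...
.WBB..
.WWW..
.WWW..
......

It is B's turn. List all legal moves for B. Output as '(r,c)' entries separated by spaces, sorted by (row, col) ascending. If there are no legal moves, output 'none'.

(2,0): flips 1 -> legal
(2,4): no bracket -> illegal
(3,0): flips 1 -> legal
(3,4): no bracket -> illegal
(4,0): flips 1 -> legal
(4,4): flips 1 -> legal
(5,0): flips 2 -> legal
(5,1): flips 3 -> legal
(5,2): flips 2 -> legal
(5,3): flips 2 -> legal
(5,4): flips 3 -> legal

Answer: (2,0) (3,0) (4,0) (4,4) (5,0) (5,1) (5,2) (5,3) (5,4)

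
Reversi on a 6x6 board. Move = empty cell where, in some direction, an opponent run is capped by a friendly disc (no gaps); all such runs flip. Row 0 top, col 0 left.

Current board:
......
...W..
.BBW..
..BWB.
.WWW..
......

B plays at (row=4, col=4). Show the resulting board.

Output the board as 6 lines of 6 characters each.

Answer: ......
...W..
.BBW..
..BBB.
.WWWB.
......

Derivation:
Place B at (4,4); scan 8 dirs for brackets.
Dir NW: opp run (3,3) capped by B -> flip
Dir N: first cell 'B' (not opp) -> no flip
Dir NE: first cell '.' (not opp) -> no flip
Dir W: opp run (4,3) (4,2) (4,1), next='.' -> no flip
Dir E: first cell '.' (not opp) -> no flip
Dir SW: first cell '.' (not opp) -> no flip
Dir S: first cell '.' (not opp) -> no flip
Dir SE: first cell '.' (not opp) -> no flip
All flips: (3,3)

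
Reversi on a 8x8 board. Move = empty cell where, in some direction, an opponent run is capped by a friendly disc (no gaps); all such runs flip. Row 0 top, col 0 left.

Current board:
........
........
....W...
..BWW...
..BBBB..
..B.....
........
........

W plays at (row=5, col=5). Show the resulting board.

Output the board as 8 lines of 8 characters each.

Answer: ........
........
....W...
..BWW...
..BBWB..
..B..W..
........
........

Derivation:
Place W at (5,5); scan 8 dirs for brackets.
Dir NW: opp run (4,4) capped by W -> flip
Dir N: opp run (4,5), next='.' -> no flip
Dir NE: first cell '.' (not opp) -> no flip
Dir W: first cell '.' (not opp) -> no flip
Dir E: first cell '.' (not opp) -> no flip
Dir SW: first cell '.' (not opp) -> no flip
Dir S: first cell '.' (not opp) -> no flip
Dir SE: first cell '.' (not opp) -> no flip
All flips: (4,4)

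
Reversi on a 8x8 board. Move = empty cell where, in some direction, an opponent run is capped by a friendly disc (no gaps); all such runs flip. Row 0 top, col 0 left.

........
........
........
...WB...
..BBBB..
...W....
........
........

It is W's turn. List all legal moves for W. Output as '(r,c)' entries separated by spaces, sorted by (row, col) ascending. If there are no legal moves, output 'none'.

(2,3): no bracket -> illegal
(2,4): no bracket -> illegal
(2,5): no bracket -> illegal
(3,1): flips 1 -> legal
(3,2): no bracket -> illegal
(3,5): flips 2 -> legal
(3,6): no bracket -> illegal
(4,1): no bracket -> illegal
(4,6): no bracket -> illegal
(5,1): flips 1 -> legal
(5,2): no bracket -> illegal
(5,4): no bracket -> illegal
(5,5): flips 1 -> legal
(5,6): no bracket -> illegal

Answer: (3,1) (3,5) (5,1) (5,5)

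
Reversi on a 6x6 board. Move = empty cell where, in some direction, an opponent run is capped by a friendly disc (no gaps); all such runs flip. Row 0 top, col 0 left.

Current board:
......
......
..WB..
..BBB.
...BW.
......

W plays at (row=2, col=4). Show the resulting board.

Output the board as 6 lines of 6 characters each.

Answer: ......
......
..WWW.
..BBW.
...BW.
......

Derivation:
Place W at (2,4); scan 8 dirs for brackets.
Dir NW: first cell '.' (not opp) -> no flip
Dir N: first cell '.' (not opp) -> no flip
Dir NE: first cell '.' (not opp) -> no flip
Dir W: opp run (2,3) capped by W -> flip
Dir E: first cell '.' (not opp) -> no flip
Dir SW: opp run (3,3), next='.' -> no flip
Dir S: opp run (3,4) capped by W -> flip
Dir SE: first cell '.' (not opp) -> no flip
All flips: (2,3) (3,4)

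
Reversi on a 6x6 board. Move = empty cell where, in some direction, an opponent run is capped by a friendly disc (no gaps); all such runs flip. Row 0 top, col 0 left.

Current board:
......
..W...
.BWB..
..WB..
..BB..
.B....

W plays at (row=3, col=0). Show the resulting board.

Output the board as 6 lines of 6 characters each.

Answer: ......
..W...
.WWB..
W.WB..
..BB..
.B....

Derivation:
Place W at (3,0); scan 8 dirs for brackets.
Dir NW: edge -> no flip
Dir N: first cell '.' (not opp) -> no flip
Dir NE: opp run (2,1) capped by W -> flip
Dir W: edge -> no flip
Dir E: first cell '.' (not opp) -> no flip
Dir SW: edge -> no flip
Dir S: first cell '.' (not opp) -> no flip
Dir SE: first cell '.' (not opp) -> no flip
All flips: (2,1)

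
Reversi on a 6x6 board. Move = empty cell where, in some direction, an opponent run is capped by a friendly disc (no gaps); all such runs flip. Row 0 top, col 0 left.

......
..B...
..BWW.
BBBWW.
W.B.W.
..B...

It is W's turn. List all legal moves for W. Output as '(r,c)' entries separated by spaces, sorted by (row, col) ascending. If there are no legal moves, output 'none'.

Answer: (0,1) (1,1) (1,3) (2,0) (2,1) (4,1) (5,1)

Derivation:
(0,1): flips 1 -> legal
(0,2): no bracket -> illegal
(0,3): no bracket -> illegal
(1,1): flips 1 -> legal
(1,3): flips 2 -> legal
(2,0): flips 1 -> legal
(2,1): flips 1 -> legal
(4,1): flips 1 -> legal
(4,3): no bracket -> illegal
(5,1): flips 1 -> legal
(5,3): no bracket -> illegal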